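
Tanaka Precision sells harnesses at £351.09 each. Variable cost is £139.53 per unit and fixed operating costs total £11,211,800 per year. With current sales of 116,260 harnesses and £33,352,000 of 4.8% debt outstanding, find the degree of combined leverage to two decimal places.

2.09

Contribution at this volume is 116,260 × £211.56 = £24,595,965.60.
Subtracting fixed costs: EBIT = £24,595,965.60 − £11,211,800 = £13,384,165.60. Interest = £1,600,896.00.
DOL = £24,595,965.60 ÷ £13,384,165.60 = 1.8377; DFL = £13,384,165.60 ÷ £11,783,269.60 = 1.1359.
DCL = DOL × DFL = 1.8377 × 1.1359 = 2.0874.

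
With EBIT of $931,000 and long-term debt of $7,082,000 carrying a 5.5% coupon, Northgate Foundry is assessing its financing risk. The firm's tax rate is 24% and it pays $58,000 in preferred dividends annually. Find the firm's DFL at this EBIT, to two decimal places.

2.00

Interest = $389,510.00.
Pre-tax preferred-dividend burden = $58,000 ÷ (1 − 0.24) = $76,315.79.
DFL = EBIT ÷ [EBIT − I − D_p/(1−t)] = $931,000 ÷ [$931,000 − $389,510.00 − $76,315.79] = $931,000 ÷ $465,174.21 = 2.0014.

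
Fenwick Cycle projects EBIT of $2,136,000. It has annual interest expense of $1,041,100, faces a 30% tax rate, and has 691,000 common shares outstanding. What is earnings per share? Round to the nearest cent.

Pre-tax income = $2,136,000 − $1,041,100.00 = $1,094,900.00.
After tax at 30%: net income = $1,094,900.00 × 0.70 = $766,430.00.
Per share: $766,430.00 / 691,000 shares = $1.11.

$1.11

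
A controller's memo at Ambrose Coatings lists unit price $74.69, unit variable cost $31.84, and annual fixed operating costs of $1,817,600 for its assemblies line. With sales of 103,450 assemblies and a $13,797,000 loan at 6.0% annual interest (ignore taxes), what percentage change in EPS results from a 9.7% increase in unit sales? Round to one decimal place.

Contribution at this volume is 103,450 × $42.85 = $4,432,832.50.
Subtracting fixed costs: EBIT = $4,432,832.50 − $1,817,600 = $2,615,232.50.
After interest of $827,820.00, pre-tax earnings = $1,787,412.50.
DCL = total CM / (EBIT − I) = $4,432,832.50 / $1,787,412.50 = 2.4800.
%ΔEPS = DCL × %ΔSales = 2.4800 × +9.7% = +24.1%.

+24.1%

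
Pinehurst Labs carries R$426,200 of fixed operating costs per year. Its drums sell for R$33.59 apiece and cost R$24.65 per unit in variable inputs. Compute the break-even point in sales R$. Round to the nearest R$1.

R$1,601,349

Contribution margin per unit = R$33.59 − R$24.65 = R$8.94, a CM ratio of R$8.94 ÷ R$33.59 = 0.2662.
Break-even sales = FC ÷ CM ratio = R$426,200 × R$33.59 / R$8.94 = R$1,601,349.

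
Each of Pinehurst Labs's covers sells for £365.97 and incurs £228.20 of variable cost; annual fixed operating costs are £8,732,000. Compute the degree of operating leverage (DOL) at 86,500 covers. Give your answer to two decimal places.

3.74

Total contribution margin = 86,500 × £137.77 = £11,917,105.00.
Operating income = contribution − fixed costs = £11,917,105.00 − £8,732,000 = £3,185,105.00.
Degree of operating leverage = £11,917,105.00 / £3,185,105.00 = 3.7415.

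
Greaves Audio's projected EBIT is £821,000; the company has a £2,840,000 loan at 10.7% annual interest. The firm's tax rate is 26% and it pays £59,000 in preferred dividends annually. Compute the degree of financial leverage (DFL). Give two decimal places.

Interest = £303,880.00.
Pre-tax preferred-dividend burden = £59,000 ÷ (1 − 0.26) = £79,729.73.
DFL = EBIT ÷ [EBIT − I − D_p/(1−t)] = £821,000 ÷ [£821,000 − £303,880.00 − £79,729.73] = £821,000 ÷ £437,390.27 = 1.8770.

1.88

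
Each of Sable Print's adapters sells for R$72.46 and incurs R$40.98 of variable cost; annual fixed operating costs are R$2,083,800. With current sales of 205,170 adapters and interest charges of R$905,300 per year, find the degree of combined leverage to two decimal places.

1.86

Total contribution margin = 205,170 × R$31.48 = R$6,458,751.60.
EBIT = R$6,458,751.60 − R$2,083,800 = R$4,374,951.60. Interest = R$905,300.00.
DOL = R$6,458,751.60 ÷ R$4,374,951.60 = 1.4763; DFL = R$4,374,951.60 ÷ R$3,469,651.60 = 1.2609.
Combined leverage = 1.4763 × 1.2609 = 1.8615.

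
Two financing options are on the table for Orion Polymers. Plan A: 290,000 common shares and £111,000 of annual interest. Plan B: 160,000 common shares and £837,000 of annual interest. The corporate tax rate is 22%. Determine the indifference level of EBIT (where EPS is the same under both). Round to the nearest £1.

£1,730,538

Set EPS_A = EPS_B: (EBIT − £111,000)(1 − 0.22) ÷ 290,000 = (EBIT − £837,000)(1 − 0.22) ÷ 160,000.
The (1 − t) factor cancels: (EBIT − 111,000) × 160,000 = (EBIT − 837,000) × 290,000.
Solving, EBIT = (837,000·290,000 − 111,000·160,000) / (290,000 − 160,000) = 224,970,000,000 / 130,000 = 1,730,538.46.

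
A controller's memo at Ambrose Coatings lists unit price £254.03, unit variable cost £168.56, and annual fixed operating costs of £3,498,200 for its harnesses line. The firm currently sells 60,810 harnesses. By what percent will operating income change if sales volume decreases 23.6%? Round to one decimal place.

-72.2%

Total contribution margin = 60,810 × £85.47 = £5,197,430.70.
Operating income = contribution − fixed costs = £5,197,430.70 − £3,498,200 = £1,699,230.70.
Degree of operating leverage = £5,197,430.70 / £1,699,230.70 = 3.0587.
So EBIT moves 3.0587 × (-23.6%) = -72.2%.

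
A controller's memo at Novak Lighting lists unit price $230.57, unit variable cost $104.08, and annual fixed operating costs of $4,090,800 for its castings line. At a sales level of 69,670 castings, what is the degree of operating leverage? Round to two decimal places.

Total contribution margin = 69,670 × $126.49 = $8,812,558.30.
Subtracting fixed costs: EBIT = $8,812,558.30 − $4,090,800 = $4,721,758.30.
Degree of operating leverage = $8,812,558.30 / $4,721,758.30 = 1.8664.

1.87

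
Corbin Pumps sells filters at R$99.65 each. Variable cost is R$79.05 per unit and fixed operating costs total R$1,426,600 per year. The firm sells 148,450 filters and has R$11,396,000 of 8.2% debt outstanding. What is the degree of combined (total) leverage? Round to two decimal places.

4.39

Total contribution margin = 148,450 × R$20.60 = R$3,058,070.00.
EBIT = R$3,058,070.00 − R$1,426,600 = R$1,631,470.00. Interest = R$934,472.00.
DOL = R$3,058,070.00 ÷ R$1,631,470.00 = 1.8744; DFL = R$1,631,470.00 ÷ R$696,998.00 = 2.3407.
DCL = DOL × DFL = 1.8744 × 2.3407 = 4.3874.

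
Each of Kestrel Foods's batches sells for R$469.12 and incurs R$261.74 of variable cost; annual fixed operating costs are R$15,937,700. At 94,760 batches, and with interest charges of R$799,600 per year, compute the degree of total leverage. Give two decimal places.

6.74

At 94,760 units, contribution = 94,760 × R$207.38 = R$19,651,328.80.
EBIT = R$19,651,328.80 − R$15,937,700 = R$3,713,628.80. Interest = R$799,600.00.
DOL = R$19,651,328.80 ÷ R$3,713,628.80 = 5.2917; DFL = R$3,713,628.80 ÷ R$2,914,028.80 = 1.2744.
Combined leverage = 5.2917 × 1.2744 = 6.7437.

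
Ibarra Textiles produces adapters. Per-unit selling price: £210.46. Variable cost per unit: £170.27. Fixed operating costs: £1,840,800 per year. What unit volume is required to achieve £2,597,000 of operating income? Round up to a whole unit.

Contribution margin per unit = £210.46 − £170.27 = £40.19.
Units = (FC + target) / CM = (£1,840,800 + £2,597,000) / £40.19 = 110,420.50, so 110,421 adapters.

110,421 adapters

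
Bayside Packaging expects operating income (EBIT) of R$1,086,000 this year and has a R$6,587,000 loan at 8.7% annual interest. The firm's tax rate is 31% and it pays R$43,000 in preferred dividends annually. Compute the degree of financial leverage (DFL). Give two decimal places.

2.41

Interest = R$573,069.00.
Preferred dividends grossed up pre-tax: R$43,000 / (1 − 0.31) = R$62,318.84.
DFL = EBIT ÷ [EBIT − I − D_p/(1−t)] = R$1,086,000 ÷ [R$1,086,000 − R$573,069.00 − R$62,318.84] = R$1,086,000 ÷ R$450,612.16 = 2.4101.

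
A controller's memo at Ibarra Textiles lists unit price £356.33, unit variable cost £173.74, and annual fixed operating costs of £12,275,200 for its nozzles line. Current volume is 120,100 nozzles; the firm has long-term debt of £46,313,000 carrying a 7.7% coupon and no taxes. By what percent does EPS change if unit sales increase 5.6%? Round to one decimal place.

Total contribution margin = 120,100 × £182.59 = £21,929,059.00.
Subtracting fixed costs: EBIT = £21,929,059.00 − £12,275,200 = £9,653,859.00.
Interest = £3,566,101.00, so EBIT − I = £6,087,758.00.
Degree of combined leverage = contribution ÷ (EBIT − I) = £21,929,059.00 ÷ £6,087,758.00 = 3.6022.
EPS therefore changes by 3.6022 × (+5.6%) = +20.2%.

+20.2%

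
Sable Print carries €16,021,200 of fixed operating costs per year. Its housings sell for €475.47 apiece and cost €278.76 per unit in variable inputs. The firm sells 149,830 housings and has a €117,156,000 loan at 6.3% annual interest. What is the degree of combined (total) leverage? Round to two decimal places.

Contribution at this volume is 149,830 × €196.71 = €29,473,059.30.
Subtracting fixed costs: EBIT = €29,473,059.30 − €16,021,200 = €13,451,859.30. Interest = €7,380,828.00, so EBIT − I = €6,071,031.30.
DCL = contribution ÷ (EBIT − I) = €29,473,059.30 ÷ €6,071,031.30 = 4.8547.

4.85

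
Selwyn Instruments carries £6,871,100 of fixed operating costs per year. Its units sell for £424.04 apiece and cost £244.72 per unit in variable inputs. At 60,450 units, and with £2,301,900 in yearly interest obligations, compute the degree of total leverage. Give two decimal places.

6.50

At 60,450 units, contribution = 60,450 × £179.32 = £10,839,894.00.
Subtracting fixed costs: EBIT = £10,839,894.00 − £6,871,100 = £3,968,794.00. Interest = £2,301,900.00, so EBIT − I = £1,666,894.00.
DCL = contribution ÷ (EBIT − I) = £10,839,894.00 ÷ £1,666,894.00 = 6.5030.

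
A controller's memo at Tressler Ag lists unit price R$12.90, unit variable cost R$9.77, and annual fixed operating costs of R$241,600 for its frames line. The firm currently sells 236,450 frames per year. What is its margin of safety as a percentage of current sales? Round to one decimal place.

Each unit contributes R$12.90 − R$9.77 = R$3.13. Break-even units = R$241,600 ÷ R$3.13 = 77,188.50; break-even revenue = 77,188.50 × R$12.90 = R$995,731.63.
Actual sales revenue = 236,450 × R$12.90 = R$3,050,205.00.
Margin of safety = (R$3,050,205.00 − R$995,731.63) ÷ R$3,050,205.00 = 67.4%.

67.4%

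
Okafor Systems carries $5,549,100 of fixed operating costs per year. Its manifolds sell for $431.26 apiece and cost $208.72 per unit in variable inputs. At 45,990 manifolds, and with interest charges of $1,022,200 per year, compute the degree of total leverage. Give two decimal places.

At 45,990 units, contribution = 45,990 × $222.54 = $10,234,614.60.
Operating income = contribution − fixed costs = $10,234,614.60 − $5,549,100 = $4,685,514.60. Interest = $1,022,200.00, so EBIT − I = $3,663,314.60.
Degree of total leverage = total CM / (EBIT − interest) = $10,234,614.60 / $3,663,314.60 = 2.7938.

2.79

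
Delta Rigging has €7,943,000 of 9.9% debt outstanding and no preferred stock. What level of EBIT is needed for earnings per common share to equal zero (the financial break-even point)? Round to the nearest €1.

€786,357

Annual interest = 9.9% × €7,943,000 = €786,357.00.
Without preferred stock the financial break-even is simply EBIT = interest = €786,357.00.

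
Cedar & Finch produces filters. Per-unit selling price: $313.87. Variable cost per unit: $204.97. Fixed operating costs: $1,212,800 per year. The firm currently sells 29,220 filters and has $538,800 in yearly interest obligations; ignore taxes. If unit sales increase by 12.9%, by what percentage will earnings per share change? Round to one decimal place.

Contribution at this volume is 29,220 × $108.90 = $3,182,058.00.
Subtracting fixed costs: EBIT = $3,182,058.00 − $1,212,800 = $1,969,258.00.
Interest = $538,800.00, so EBIT − I = $1,430,458.00.
Degree of combined leverage = contribution ÷ (EBIT − I) = $3,182,058.00 ÷ $1,430,458.00 = 2.2245.
EPS therefore changes by 2.2245 × (+12.9%) = +28.7%.

+28.7%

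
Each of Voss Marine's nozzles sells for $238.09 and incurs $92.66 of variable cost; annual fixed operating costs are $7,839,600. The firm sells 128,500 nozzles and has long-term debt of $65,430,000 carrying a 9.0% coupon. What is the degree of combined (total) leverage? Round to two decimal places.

Contribution at this volume is 128,500 × $145.43 = $18,687,755.00.
Subtracting fixed costs: EBIT = $18,687,755.00 − $7,839,600 = $10,848,155.00. Interest = $5,888,700.00.
DOL = $18,687,755.00 ÷ $10,848,155.00 = 1.7227; DFL = $10,848,155.00 ÷ $4,959,455.00 = 2.1874.
DCL = DOL × DFL = 1.7227 × 2.1874 = 3.7682.

3.77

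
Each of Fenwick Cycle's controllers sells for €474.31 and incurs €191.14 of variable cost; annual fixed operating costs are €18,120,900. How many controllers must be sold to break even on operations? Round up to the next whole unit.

Each unit contributes €474.31 − €191.14 = €283.17.
Break-even Q = €18,120,900 / €283.17 = 63,993.01 → 63,994 controllers.

63,994 controllers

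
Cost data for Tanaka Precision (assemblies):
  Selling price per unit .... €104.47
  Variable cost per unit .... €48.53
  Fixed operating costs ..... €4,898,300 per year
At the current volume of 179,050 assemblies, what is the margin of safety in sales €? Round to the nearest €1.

Unit CM = price − variable cost = €104.47 − €48.53 = €55.94. Break-even units = €4,898,300 ÷ €55.94 = 87,563.46; break-even revenue = 87,563.46 × €104.47 = €9,147,754.76.
Current sales = 179,050 × €104.47 = €18,705,353.50.
Margin of safety = €18,705,353.50 − €9,147,754.76 = €9,557,599.

€9,557,599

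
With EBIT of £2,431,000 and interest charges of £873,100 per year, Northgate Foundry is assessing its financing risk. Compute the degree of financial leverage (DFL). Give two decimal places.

Interest = £873,100.00.
DFL = EBIT ÷ (EBIT − I) = £2,431,000 ÷ (£2,431,000 − £873,100.00) = £2,431,000 ÷ £1,557,900.00 = 1.5604.

1.56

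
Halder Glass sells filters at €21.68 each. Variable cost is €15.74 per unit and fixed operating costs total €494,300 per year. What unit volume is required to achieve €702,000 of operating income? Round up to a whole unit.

Each unit contributes €21.68 − €15.74 = €5.94.
Need Q such that Q × €5.94 − €494,300 = €702,000, i.e. Q = €1,196,300 / €5.94 = 201,397.31 → 201,398.

201,398 filters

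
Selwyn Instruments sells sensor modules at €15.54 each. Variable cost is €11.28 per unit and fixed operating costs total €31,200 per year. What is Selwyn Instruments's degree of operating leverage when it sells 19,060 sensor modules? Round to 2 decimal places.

At 19,060 units, contribution = 19,060 × €4.26 = €81,195.60.
EBIT = €81,195.60 − €31,200 = €49,995.60.
DOL = contribution ÷ EBIT = €81,195.60 ÷ €49,995.60 = 1.6241.

1.62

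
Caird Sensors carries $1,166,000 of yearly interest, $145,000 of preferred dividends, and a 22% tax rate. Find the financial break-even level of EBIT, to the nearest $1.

Grossing the preferred dividend up to pre-tax terms: $145,000 / (1 − 0.22) = $185,897.44.
Financial break-even EBIT = interest + D_p ÷ (1 − t) = $1,166,000 + $185,897.44 = $1,351,897.44.

$1,351,897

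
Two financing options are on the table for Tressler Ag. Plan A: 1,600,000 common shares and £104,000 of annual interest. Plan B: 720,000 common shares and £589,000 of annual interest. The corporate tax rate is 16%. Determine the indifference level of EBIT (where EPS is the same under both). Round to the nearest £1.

£985,818

Set EPS_A = EPS_B: (EBIT − £104,000)(1 − 0.16) ÷ 1,600,000 = (EBIT − £589,000)(1 − 0.16) ÷ 720,000.
The (1 − t) factor cancels: (EBIT − 104,000) × 720,000 = (EBIT − 589,000) × 1,600,000.
EBIT × (1,600,000 − 720,000) = 589,000 × 1,600,000 − 104,000 × 720,000 = 867,520,000,000, so EBIT = 867,520,000,000 ÷ 880,000 = 985,818.18.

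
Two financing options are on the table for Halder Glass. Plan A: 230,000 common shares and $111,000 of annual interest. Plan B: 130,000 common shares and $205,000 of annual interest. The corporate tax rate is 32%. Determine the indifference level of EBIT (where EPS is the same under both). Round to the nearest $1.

$327,200

Set EPS_A = EPS_B: (EBIT − $111,000)(1 − 0.32) ÷ 230,000 = (EBIT − $205,000)(1 − 0.32) ÷ 130,000.
The (1 − t) factor cancels: (EBIT − 111,000) × 130,000 = (EBIT − 205,000) × 230,000.
Solving, EBIT = (205,000·230,000 − 111,000·130,000) / (230,000 − 130,000) = 32,720,000,000 / 100,000 = 327,200.00.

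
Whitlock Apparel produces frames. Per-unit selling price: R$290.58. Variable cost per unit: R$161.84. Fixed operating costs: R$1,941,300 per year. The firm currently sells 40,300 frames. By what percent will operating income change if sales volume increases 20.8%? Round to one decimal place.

Total contribution margin = 40,300 × R$128.74 = R$5,188,222.00.
Subtracting fixed costs: EBIT = R$5,188,222.00 − R$1,941,300 = R$3,246,922.00.
Degree of operating leverage = R$5,188,222.00 / R$3,246,922.00 = 1.5979.
%ΔEBIT = DOL × %ΔSales = 1.5979 × +20.8% = +33.2%.

+33.2%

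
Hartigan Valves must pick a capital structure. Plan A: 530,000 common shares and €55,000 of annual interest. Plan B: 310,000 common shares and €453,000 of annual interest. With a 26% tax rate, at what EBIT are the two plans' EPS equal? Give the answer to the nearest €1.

€1,013,818

Set EPS_A = EPS_B: (EBIT − €55,000)(1 − 0.26) ÷ 530,000 = (EBIT − €453,000)(1 − 0.26) ÷ 310,000.
Cancelling (1 − t) and cross-multiplying: 310,000·(EBIT − 55,000) = 530,000·(EBIT − 453,000).
Solving, EBIT = (453,000·530,000 − 55,000·310,000) / (530,000 − 310,000) = 223,040,000,000 / 220,000 = 1,013,818.18.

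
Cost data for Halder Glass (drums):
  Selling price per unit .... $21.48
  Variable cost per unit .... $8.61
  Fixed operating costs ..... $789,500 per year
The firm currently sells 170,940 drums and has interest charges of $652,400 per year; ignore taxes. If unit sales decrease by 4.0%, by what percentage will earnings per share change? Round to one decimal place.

Contribution at this volume is 170,940 × $12.87 = $2,199,997.80.
Operating income = contribution − fixed costs = $2,199,997.80 − $789,500 = $1,410,497.80.
After interest of $652,400.00, pre-tax earnings = $758,097.80.
Degree of combined leverage = contribution ÷ (EBIT − I) = $2,199,997.80 ÷ $758,097.80 = 2.9020.
%ΔEPS = DCL × %ΔSales = 2.9020 × -4.0% = -11.6%.

-11.6%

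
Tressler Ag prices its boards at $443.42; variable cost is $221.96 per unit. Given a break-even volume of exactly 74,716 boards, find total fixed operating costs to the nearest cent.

Each unit contributes $443.42 − $221.96 = $221.46.
Fixed costs = break-even units × CM = 74,716 × $221.46 = $16,546,605.36.

$16,546,605.36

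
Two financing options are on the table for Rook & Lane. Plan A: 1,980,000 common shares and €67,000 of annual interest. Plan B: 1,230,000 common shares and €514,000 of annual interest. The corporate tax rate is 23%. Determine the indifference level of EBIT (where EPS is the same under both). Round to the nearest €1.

At indifference, (EBIT − 67,000)(1 − t)/1,980,000 = (EBIT − 514,000)(1 − t)/1,230,000.
Cancelling (1 − t) and cross-multiplying: 1,230,000·(EBIT − 67,000) = 1,980,000·(EBIT − 514,000).
EBIT × (1,980,000 − 1,230,000) = 514,000 × 1,980,000 − 67,000 × 1,230,000 = 935,310,000,000, so EBIT = 935,310,000,000 ÷ 750,000 = 1,247,080.00.

€1,247,080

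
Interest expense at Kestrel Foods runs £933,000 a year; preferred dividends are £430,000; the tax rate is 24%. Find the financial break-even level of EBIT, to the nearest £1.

Grossing the preferred dividend up to pre-tax terms: £430,000 / (1 − 0.24) = £565,789.47.
Financial break-even EBIT = interest + D_p ÷ (1 − t) = £933,000 + £565,789.47 = £1,498,789.47.

£1,498,789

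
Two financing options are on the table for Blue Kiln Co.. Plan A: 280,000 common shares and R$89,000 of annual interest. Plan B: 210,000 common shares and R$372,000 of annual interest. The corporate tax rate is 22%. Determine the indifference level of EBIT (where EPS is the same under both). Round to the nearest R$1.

R$1,221,000

At indifference, (EBIT − 89,000)(1 − t)/280,000 = (EBIT − 372,000)(1 − t)/210,000.
The (1 − t) factor cancels: (EBIT − 89,000) × 210,000 = (EBIT − 372,000) × 280,000.
Solving, EBIT = (372,000·280,000 − 89,000·210,000) / (280,000 − 210,000) = 85,470,000,000 / 70,000 = 1,221,000.00.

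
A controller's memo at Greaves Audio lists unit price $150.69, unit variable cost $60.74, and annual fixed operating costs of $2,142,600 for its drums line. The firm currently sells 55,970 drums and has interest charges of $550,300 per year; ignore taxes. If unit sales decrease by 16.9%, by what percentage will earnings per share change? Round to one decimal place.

Total contribution margin = 55,970 × $89.95 = $5,034,501.50.
Subtracting fixed costs: EBIT = $5,034,501.50 − $2,142,600 = $2,891,901.50.
After interest of $550,300.00, pre-tax earnings = $2,341,601.50.
DCL = total CM / (EBIT − I) = $5,034,501.50 / $2,341,601.50 = 2.1500.
EPS therefore changes by 2.1500 × (-16.9%) = -36.3%.

-36.3%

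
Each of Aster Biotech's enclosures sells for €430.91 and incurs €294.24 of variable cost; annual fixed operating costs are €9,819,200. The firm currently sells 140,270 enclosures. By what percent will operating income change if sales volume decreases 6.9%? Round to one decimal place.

-14.1%

Total contribution margin = 140,270 × €136.67 = €19,170,700.90.
EBIT = €19,170,700.90 − €9,819,200 = €9,351,500.90.
Degree of operating leverage = €19,170,700.90 / €9,351,500.90 = 2.0500.
%ΔEBIT = DOL × %ΔSales = 2.0500 × -6.9% = -14.1%.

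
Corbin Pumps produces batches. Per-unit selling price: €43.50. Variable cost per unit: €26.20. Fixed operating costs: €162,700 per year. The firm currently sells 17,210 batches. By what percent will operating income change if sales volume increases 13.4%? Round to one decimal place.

Total contribution margin = 17,210 × €17.30 = €297,733.00.
Subtracting fixed costs: EBIT = €297,733.00 − €162,700 = €135,033.00.
Degree of operating leverage = €297,733.00 / €135,033.00 = 2.2049.
So EBIT moves 2.2049 × (+13.4%) = +29.5%.

+29.5%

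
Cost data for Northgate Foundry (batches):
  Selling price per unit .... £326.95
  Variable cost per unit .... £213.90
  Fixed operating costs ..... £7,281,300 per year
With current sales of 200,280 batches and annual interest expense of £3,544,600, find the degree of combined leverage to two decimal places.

1.92

Contribution at this volume is 200,280 × £113.05 = £22,641,654.00.
Operating income = contribution − fixed costs = £22,641,654.00 − £7,281,300 = £15,360,354.00. Interest = £3,544,600.00, so EBIT − I = £11,815,754.00.
DCL = contribution ÷ (EBIT − I) = £22,641,654.00 ÷ £11,815,754.00 = 1.9162.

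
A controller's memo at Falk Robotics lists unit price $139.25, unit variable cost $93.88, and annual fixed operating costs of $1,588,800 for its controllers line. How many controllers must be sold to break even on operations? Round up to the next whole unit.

35,019 controllers

Contribution margin per unit = $139.25 − $93.88 = $45.37.
Units to break even: $1,588,800 ÷ $45.37 = 35,018.73, rounded up to 35,019.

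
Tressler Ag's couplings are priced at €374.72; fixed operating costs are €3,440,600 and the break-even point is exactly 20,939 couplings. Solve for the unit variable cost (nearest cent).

At break-even, FC = Q × (P − VC), so P − VC = €3,440,600 ÷ 20,939 = €164.3154.
Hence VC = price − CM = €374.72 − €164.3154 = €210.40.

€210.40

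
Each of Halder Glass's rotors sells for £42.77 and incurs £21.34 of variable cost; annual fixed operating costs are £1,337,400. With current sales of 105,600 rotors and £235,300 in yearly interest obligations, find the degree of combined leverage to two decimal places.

3.28

Contribution at this volume is 105,600 × £21.43 = £2,263,008.00.
Subtracting fixed costs: EBIT = £2,263,008.00 − £1,337,400 = £925,608.00. Interest = £235,300.00, so EBIT − I = £690,308.00.
DCL = contribution ÷ (EBIT − I) = £2,263,008.00 ÷ £690,308.00 = 3.2783.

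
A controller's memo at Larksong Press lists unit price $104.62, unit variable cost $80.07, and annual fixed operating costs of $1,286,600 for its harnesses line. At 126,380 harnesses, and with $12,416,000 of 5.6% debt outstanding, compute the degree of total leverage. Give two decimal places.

2.77

Contribution at this volume is 126,380 × $24.55 = $3,102,629.00.
Subtracting fixed costs: EBIT = $3,102,629.00 − $1,286,600 = $1,816,029.00. Interest = $695,296.00.
DOL = $3,102,629.00 ÷ $1,816,029.00 = 1.7085; DFL = $1,816,029.00 ÷ $1,120,733.00 = 1.6204.
DCL = DOL × DFL = 1.7085 × 1.6204 = 2.7685.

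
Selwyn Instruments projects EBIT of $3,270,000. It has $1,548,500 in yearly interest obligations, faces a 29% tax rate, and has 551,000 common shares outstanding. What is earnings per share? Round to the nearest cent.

Interest = $1,548,500.00, so EBT = $3,270,000 − $1,548,500.00 = $1,721,500.00.
After tax at 29%: net income = $1,721,500.00 × 0.71 = $1,222,265.00.
EPS = $1,222,265.00 ÷ 551,000 = $2.22.

$2.22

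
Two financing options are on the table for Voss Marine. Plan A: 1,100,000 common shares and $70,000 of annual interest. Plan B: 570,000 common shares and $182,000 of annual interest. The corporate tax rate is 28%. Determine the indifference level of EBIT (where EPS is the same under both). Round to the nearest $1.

Set EPS_A = EPS_B: (EBIT − $70,000)(1 − 0.28) ÷ 1,100,000 = (EBIT − $182,000)(1 − 0.28) ÷ 570,000.
Cancelling (1 − t) and cross-multiplying: 570,000·(EBIT − 70,000) = 1,100,000·(EBIT − 182,000).
EBIT × (1,100,000 − 570,000) = 182,000 × 1,100,000 − 70,000 × 570,000 = 160,300,000,000, so EBIT = 160,300,000,000 ÷ 530,000 = 302,452.83.

$302,453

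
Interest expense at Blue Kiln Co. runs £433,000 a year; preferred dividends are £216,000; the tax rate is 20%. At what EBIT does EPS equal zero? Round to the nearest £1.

£703,000

Preferred dividends are paid after tax, so their pre-tax equivalent is £216,000 ÷ (1 − 0.20) = £270,000.00.
Financial break-even EBIT = interest + D_p ÷ (1 − t) = £433,000 + £270,000.00 = £703,000.00.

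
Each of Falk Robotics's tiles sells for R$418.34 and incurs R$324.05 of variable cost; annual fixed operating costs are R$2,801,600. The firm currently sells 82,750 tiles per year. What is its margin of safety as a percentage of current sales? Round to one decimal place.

Unit CM = price − variable cost = R$418.34 − R$324.05 = R$94.29. Break-even units = R$2,801,600 ÷ R$94.29 = 29,712.59; break-even revenue = 29,712.59 × R$418.34 = R$12,429,964.41.
Current sales = 82,750 × R$418.34 = R$34,617,635.00.
Margin of safety = (R$34,617,635.00 − R$12,429,964.41) ÷ R$34,617,635.00 = 64.1%.

64.1%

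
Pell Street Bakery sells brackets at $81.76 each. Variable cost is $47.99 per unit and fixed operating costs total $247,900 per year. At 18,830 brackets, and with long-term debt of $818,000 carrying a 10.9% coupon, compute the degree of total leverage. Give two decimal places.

At 18,830 units, contribution = 18,830 × $33.77 = $635,889.10.
Operating income = contribution − fixed costs = $635,889.10 − $247,900 = $387,989.10. Interest = $89,162.00.
DOL = $635,889.10 ÷ $387,989.10 = 1.6389; DFL = $387,989.10 ÷ $298,827.10 = 1.2984.
Combined leverage = 1.6389 × 1.2984 = 2.1279.

2.13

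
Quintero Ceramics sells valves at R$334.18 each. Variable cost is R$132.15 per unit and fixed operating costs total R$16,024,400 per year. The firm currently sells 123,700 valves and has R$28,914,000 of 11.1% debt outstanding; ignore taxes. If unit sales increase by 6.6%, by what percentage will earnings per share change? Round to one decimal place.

+28.6%

At 123,700 units, contribution = 123,700 × R$202.03 = R$24,991,111.00.
Subtracting fixed costs: EBIT = R$24,991,111.00 − R$16,024,400 = R$8,966,711.00.
After interest of R$3,209,454.00, pre-tax earnings = R$5,757,257.00.
Degree of combined leverage = contribution ÷ (EBIT − I) = R$24,991,111.00 ÷ R$5,757,257.00 = 4.3408.
EPS therefore changes by 4.3408 × (+6.6%) = +28.6%.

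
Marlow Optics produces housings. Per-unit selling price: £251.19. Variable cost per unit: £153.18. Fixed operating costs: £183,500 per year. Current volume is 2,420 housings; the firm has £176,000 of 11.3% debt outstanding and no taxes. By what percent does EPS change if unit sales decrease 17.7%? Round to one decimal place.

Total contribution margin = 2,420 × £98.01 = £237,184.20.
Subtracting fixed costs: EBIT = £237,184.20 − £183,500 = £53,684.20.
Interest = £19,888.00, so EBIT − I = £33,796.20.
DCL = total CM / (EBIT − I) = £237,184.20 / £33,796.20 = 7.0181.
%ΔEPS = DCL × %ΔSales = 7.0181 × -17.7% = -124.2%.

-124.2%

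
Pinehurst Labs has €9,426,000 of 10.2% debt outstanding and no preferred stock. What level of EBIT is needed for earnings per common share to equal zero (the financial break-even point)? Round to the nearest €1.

€961,452

Annual interest = 10.2% × €9,426,000 = €961,452.00.
With no preferred dividends, EPS = 0 when EBIT exactly covers interest, so the financial break-even EBIT is €961,452.00.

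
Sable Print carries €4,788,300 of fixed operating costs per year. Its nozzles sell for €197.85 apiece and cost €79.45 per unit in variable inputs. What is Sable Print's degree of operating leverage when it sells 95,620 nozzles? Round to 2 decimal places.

Contribution at this volume is 95,620 × €118.40 = €11,321,408.00.
EBIT = €11,321,408.00 − €4,788,300 = €6,533,108.00.
Degree of operating leverage = €11,321,408.00 / €6,533,108.00 = 1.7329.

1.73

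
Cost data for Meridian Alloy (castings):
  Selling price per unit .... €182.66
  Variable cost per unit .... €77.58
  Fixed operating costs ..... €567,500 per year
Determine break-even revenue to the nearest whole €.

€986,482

CM per unit = €182.66 − €77.58 = €105.08; CM ratio = €105.08 / €182.66 = 0.5753.
Break-even sales = FC ÷ CM ratio = €567,500 × €182.66 / €105.08 = €986,482.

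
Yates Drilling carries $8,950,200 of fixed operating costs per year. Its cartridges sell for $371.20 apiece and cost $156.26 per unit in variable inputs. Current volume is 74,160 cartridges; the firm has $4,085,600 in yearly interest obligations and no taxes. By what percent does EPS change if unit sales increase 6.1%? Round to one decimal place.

+33.5%

Contribution at this volume is 74,160 × $214.94 = $15,939,950.40.
EBIT = $15,939,950.40 − $8,950,200 = $6,989,750.40.
Interest = $4,085,600.00, so EBIT − I = $2,904,150.40.
DCL = total CM / (EBIT − I) = $15,939,950.40 / $2,904,150.40 = 5.4887.
EPS therefore changes by 5.4887 × (+6.1%) = +33.5%.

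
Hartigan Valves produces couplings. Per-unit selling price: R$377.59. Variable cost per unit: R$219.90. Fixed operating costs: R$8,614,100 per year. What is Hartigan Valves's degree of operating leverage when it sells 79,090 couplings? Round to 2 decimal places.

Contribution at this volume is 79,090 × R$157.69 = R$12,471,702.10.
Operating income = contribution − fixed costs = R$12,471,702.10 − R$8,614,100 = R$3,857,602.10.
DOL = contribution ÷ EBIT = R$12,471,702.10 ÷ R$3,857,602.10 = 3.2330.

3.23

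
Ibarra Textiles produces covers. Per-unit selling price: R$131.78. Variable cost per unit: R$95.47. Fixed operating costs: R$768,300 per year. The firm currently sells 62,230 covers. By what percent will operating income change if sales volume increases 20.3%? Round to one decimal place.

+30.8%

Contribution at this volume is 62,230 × R$36.31 = R$2,259,571.30.
Subtracting fixed costs: EBIT = R$2,259,571.30 − R$768,300 = R$1,491,271.30.
Degree of operating leverage = R$2,259,571.30 / R$1,491,271.30 = 1.5152.
So EBIT moves 1.5152 × (+20.3%) = +30.8%.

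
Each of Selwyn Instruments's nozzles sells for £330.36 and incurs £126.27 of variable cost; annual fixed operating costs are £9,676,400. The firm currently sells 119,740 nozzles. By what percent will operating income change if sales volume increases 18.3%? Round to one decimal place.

+30.3%

At 119,740 units, contribution = 119,740 × £204.09 = £24,437,736.60.
Subtracting fixed costs: EBIT = £24,437,736.60 − £9,676,400 = £14,761,336.60.
DOL = contribution ÷ EBIT = £24,437,736.60 ÷ £14,761,336.60 = 1.6555.
So EBIT moves 1.6555 × (+18.3%) = +30.3%.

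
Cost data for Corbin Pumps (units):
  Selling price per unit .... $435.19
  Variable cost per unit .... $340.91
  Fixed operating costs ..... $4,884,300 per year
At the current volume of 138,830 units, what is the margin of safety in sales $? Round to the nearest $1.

Unit CM = price − variable cost = $435.19 − $340.91 = $94.28. Break-even units = $4,884,300 ÷ $94.28 = 51,806.32; break-even revenue = 51,806.32 × $435.19 = $22,545,593.10.
Current sales = 138,830 × $435.19 = $60,417,427.70.
Margin of safety = $60,417,427.70 − $22,545,593.10 = $37,871,835.

$37,871,835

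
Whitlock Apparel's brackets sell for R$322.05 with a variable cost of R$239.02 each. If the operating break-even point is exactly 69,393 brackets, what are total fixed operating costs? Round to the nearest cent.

Unit CM = price − variable cost = R$322.05 − R$239.02 = R$83.03.
Fixed costs = break-even units × CM = 69,393 × R$83.03 = R$5,761,700.79.

R$5,761,700.79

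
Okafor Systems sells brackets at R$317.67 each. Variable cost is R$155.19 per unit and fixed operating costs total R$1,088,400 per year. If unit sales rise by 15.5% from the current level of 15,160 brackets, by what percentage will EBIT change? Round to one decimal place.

+27.8%

Contribution at this volume is 15,160 × R$162.48 = R$2,463,196.80.
Subtracting fixed costs: EBIT = R$2,463,196.80 − R$1,088,400 = R$1,374,796.80.
So DOL = total CM / EBIT = R$2,463,196.80 / R$1,374,796.80 = 1.7917.
Operating income changes by 1.7917 × +15.5% = +27.8%.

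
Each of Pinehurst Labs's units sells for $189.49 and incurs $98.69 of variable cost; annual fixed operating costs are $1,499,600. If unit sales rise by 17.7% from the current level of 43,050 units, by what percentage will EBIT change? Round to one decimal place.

+28.7%

Total contribution margin = 43,050 × $90.80 = $3,908,940.00.
Subtracting fixed costs: EBIT = $3,908,940.00 − $1,499,600 = $2,409,340.00.
So DOL = total CM / EBIT = $3,908,940.00 / $2,409,340.00 = 1.6224.
Operating income changes by 1.6224 × +17.7% = +28.7%.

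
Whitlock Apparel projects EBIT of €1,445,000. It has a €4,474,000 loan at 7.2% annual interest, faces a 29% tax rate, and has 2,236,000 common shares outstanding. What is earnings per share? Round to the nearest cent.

Interest = €322,128.00, so EBT = €1,445,000 − €322,128.00 = €1,122,872.00.
After tax at 29%: net income = €1,122,872.00 × 0.71 = €797,239.12.
Per share: €797,239.12 / 2,236,000 shares = €0.36.

€0.36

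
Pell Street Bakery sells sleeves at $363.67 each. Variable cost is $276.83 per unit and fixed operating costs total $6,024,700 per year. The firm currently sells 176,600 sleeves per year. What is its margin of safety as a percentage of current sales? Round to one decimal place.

Unit CM = price − variable cost = $363.67 − $276.83 = $86.84. Break-even units = $6,024,700 ÷ $86.84 = 69,377.02; break-even revenue = 69,377.02 × $363.67 = $25,230,339.12.
Actual sales revenue = 176,600 × $363.67 = $64,224,122.00.
Margin of safety = ($64,224,122.00 − $25,230,339.12) ÷ $64,224,122.00 = 60.7%.

60.7%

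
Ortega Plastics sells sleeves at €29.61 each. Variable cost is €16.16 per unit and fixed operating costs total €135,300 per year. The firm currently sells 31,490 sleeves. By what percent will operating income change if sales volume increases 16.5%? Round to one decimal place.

+24.2%

Total contribution margin = 31,490 × €13.45 = €423,540.50.
Operating income = contribution − fixed costs = €423,540.50 − €135,300 = €288,240.50.
So DOL = total CM / EBIT = €423,540.50 / €288,240.50 = 1.4694.
Operating income changes by 1.4694 × +16.5% = +24.2%.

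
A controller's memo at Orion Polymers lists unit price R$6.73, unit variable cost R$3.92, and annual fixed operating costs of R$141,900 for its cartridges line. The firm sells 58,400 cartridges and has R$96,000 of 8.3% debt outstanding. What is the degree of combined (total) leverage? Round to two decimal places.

11.53

Total contribution margin = 58,400 × R$2.81 = R$164,104.00.
Subtracting fixed costs: EBIT = R$164,104.00 − R$141,900 = R$22,204.00. Interest = R$7,968.00.
DOL = R$164,104.00 ÷ R$22,204.00 = 7.3907; DFL = R$22,204.00 ÷ R$14,236.00 = 1.5597.
DCL = DOL × DFL = 7.3907 × 1.5597 = 11.5273.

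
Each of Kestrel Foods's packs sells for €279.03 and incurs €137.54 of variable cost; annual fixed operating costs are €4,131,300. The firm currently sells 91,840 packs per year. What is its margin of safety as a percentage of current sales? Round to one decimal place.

68.2%

Unit CM = price − variable cost = €279.03 − €137.54 = €141.49. Break-even units = €4,131,300 ÷ €141.49 = 29,198.53; break-even revenue = 29,198.53 × €279.03 = €8,147,265.81.
Current sales = 91,840 × €279.03 = €25,626,115.20.
Margin of safety = (€25,626,115.20 − €8,147,265.81) ÷ €25,626,115.20 = 68.2%.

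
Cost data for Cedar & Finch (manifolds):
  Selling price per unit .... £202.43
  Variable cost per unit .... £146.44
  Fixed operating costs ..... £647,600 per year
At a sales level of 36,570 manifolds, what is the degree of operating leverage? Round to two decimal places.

1.46

Contribution at this volume is 36,570 × £55.99 = £2,047,554.30.
EBIT = £2,047,554.30 − £647,600 = £1,399,954.30.
So DOL = total CM / EBIT = £2,047,554.30 / £1,399,954.30 = 1.4626.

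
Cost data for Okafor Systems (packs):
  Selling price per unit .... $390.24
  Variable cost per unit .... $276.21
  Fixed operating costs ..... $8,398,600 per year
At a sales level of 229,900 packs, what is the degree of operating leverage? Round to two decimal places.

1.47

Total contribution margin = 229,900 × $114.03 = $26,215,497.00.
EBIT = $26,215,497.00 − $8,398,600 = $17,816,897.00.
Degree of operating leverage = $26,215,497.00 / $17,816,897.00 = 1.4714.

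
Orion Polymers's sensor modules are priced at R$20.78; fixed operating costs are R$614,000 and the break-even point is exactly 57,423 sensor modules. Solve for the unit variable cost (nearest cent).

Contribution per unit must be FC / Q = R$614,000 / 57,423 = R$10.6926.
Variable cost per unit = R$20.78 − R$10.6926 = R$10.09.

R$10.09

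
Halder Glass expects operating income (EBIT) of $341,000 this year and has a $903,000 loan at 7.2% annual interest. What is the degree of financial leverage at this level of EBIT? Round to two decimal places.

1.24

Annual interest charges come to $65,016.00.
DFL = EBIT ÷ (EBIT − I) = $341,000 ÷ ($341,000 − $65,016.00) = $341,000 ÷ $275,984.00 = 1.2356.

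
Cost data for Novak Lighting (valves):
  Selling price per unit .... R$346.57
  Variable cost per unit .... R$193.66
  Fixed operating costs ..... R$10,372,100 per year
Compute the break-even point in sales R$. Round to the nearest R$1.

R$23,508,330

Contribution margin per unit = R$346.57 − R$193.66 = R$152.91, a CM ratio of R$152.91 ÷ R$346.57 = 0.4412.
Break-even sales = FC ÷ CM ratio = R$10,372,100 × R$346.57 / R$152.91 = R$23,508,330.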